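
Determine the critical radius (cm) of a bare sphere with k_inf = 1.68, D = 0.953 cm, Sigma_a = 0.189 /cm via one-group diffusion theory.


L^2 = D / Sigma_a = 0.953 / 0.189 = 5.042328 cm^2
B_m^2 = (k_inf - 1) / L^2 = (1.68 - 1) / 5.042328 = 0.1348583 /cm^2
For a bare sphere: B_g = pi/R, so R_c = pi / sqrt(B_m^2)
R_c = pi / sqrt(0.1348583) = 8.5548 cm

8.5548


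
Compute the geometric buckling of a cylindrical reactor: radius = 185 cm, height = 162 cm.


B^2 = (2.405/R)^2 + (pi/H)^2
B^2 = (2.405/185)^2 + (pi/162)^2
B^2 = 5.4507e-04 /cm^2

5.4507e-04


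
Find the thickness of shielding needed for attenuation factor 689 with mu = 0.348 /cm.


x = ln(factor) / mu
x = ln(689) / 0.348
x = 18.779 cm

18.779


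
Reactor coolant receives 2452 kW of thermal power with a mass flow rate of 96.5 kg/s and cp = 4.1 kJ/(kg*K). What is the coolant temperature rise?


dT = Q / (m_dot * cp)
dT = 2452 / (96.5 * 4.1)
dT = 6.1974 C

6.1974


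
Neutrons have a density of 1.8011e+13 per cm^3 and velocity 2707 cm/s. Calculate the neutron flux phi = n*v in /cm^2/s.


phi = n * v
phi = 1.8011e+13 * 2707
phi = 4.8756e+16 /cm^2/s

4.8756e+16


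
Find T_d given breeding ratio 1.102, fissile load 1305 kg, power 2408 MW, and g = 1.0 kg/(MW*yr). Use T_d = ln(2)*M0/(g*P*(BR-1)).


Breeding gain G = BR - 1 = 1.102 - 1 = 0.102
Fissile production rate = g * P * G = 1.0 * 2408 * 0.102 = 245.616 kg/yr
T_d = ln(2) * M0 / (g * P * G)
T_d = ln(2) * 1305 / 245.616 = 3.6828 yr

3.6828


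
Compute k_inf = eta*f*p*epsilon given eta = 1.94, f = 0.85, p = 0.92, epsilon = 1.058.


k_inf = eta * f * p * epsilon
k_inf = 1.94 * 0.85 * 0.92 * 1.058
k_inf = 1.6051

1.6051


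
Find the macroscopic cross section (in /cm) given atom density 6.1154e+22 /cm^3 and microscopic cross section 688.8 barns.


Sigma = N * sigma_barns * 1e-24
Sigma = 6.1154e+22 * 688.8 * 1e-24
Sigma = 42.123 /cm

42.123


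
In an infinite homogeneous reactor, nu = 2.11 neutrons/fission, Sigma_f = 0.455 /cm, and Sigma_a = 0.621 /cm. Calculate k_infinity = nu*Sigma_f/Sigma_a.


k_inf = nu * Sigma_f / Sigma_a
k_inf = 2.11 * 0.455 / 0.621
k_inf = 1.5460

1.5460


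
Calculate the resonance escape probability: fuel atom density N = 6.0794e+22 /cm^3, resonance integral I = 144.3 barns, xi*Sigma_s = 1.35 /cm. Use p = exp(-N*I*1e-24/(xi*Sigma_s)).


p = exp(-N * I * 1e-24 / (xi*Sigma_s))
p = exp(-6.0794e+22 * 144.3 * 1e-24 / 1.35)
p = 0.0015061

0.0015061


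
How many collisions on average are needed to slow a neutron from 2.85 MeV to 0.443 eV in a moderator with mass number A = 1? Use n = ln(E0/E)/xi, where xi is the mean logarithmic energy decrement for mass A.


xi = 1 + (A-1)^2/(2A)*ln((A-1)/(A+1)) = 1 (for A = 1)
n = ln(E0/E) / xi
n = ln(2.85e6 / 0.443) / 1
n = ln(6.433409e+06) / 1 = 15.677

15.677


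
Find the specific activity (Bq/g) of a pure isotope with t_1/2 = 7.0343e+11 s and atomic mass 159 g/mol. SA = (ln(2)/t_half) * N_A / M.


lambda = ln(2) / t_half = ln(2) / 7.0343e+11 = 9.853819e-13 /s
SA = lambda * N_A / M
SA = 9.853819e-13 * 6.022e23 / 159
SA = 3.7321e+09 Bq/g

3.7321e+09


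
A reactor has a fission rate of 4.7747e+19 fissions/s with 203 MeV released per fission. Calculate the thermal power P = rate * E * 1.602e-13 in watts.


P = fission_rate * E_MeV * 1.602e-13
P = 4.7747e+19 * 203 * 1.602e-13
P = 1.5528e+09 W

1.5528e+09


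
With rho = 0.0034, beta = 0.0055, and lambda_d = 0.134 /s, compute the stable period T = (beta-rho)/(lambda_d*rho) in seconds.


T = (beta - rho) / (lambda_d * rho)
T = (0.0055 - 0.0034) / (0.134 * 0.0034)
T = 4.6093 s

4.6093


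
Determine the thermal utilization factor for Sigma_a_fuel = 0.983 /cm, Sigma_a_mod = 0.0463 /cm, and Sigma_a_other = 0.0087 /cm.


f = Sigma_a_fuel / (Sigma_a_fuel + Sigma_a_mod + Sigma_a_other)
f = 0.983 / (0.983 + 0.0463 + 0.0087)
f = 0.94701

0.94701


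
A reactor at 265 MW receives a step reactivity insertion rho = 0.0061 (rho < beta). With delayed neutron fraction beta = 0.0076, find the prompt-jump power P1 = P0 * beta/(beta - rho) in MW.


P1/P0 = beta / (beta - rho)
P1/P0 = 0.0076 / (0.0076 - 0.0061) = 5.066667
P1 = 265 * 5.066667 = 1342.7 MW

1342.7


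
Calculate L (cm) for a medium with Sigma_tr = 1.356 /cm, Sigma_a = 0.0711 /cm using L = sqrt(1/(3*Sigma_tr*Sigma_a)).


D = 1 / (3 * Sigma_tr) = 1 / (3 * 1.356) = 0.2458210 cm
L = sqrt(D / Sigma_a)
L = sqrt(0.2458210 / 0.0711)
L = 1.8594 cm

1.8594


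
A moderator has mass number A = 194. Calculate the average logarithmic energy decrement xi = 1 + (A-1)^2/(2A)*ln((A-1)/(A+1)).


xi = 1 + (A-1)^2/(2A) * ln((A-1)/(A+1))
xi = 1 + (194-1)^2/(2*194) * ln((194-1)/(194 +1))
xi = 0.010274

0.010274


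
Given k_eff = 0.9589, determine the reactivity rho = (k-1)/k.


rho = (k_eff - 1) / k_eff
rho = (0.9589 - 1) / 0.9589
rho = -0.042862

-0.042862


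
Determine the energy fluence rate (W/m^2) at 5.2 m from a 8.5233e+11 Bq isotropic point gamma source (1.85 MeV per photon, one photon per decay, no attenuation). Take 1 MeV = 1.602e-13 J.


psi = A * E * 1.602e-13 / (4*pi*r^2)
psi = 8.5233e+11 * 1.85 * 1.602e-13 / (4*pi*5.2^2)
psi = 7.4340e-04 W/m^2

7.4340e-04


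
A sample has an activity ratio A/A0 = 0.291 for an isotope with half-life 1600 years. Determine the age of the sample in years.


lambda = ln(2) / t_half = ln(2) / 1600 = 4.332170e-04 /yr
t = -ln(A/A0) / lambda
t = -ln(0.291) / 4.332170e-04
t = 2849.5 yr

2849.5


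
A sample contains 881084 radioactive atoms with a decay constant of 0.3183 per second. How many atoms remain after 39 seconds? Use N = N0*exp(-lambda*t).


N = N0 * exp(-lambda * t)
N = 881084 * exp(-0.3183 * 39)
N = 3.5794

3.5794


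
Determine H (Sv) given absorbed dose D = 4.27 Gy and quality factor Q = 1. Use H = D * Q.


H = D * Q
H = 4.27 * 1
H = 4.2700 Sv

4.2700


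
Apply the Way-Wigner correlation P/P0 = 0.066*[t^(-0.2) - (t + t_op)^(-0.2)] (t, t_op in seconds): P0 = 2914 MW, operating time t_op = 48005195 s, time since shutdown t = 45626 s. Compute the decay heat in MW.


P/P0 = 0.066 * [t^(-0.2) - (t + t_op)^(-0.2)]
P/P0 = 0.066 * [45626^(-0.2) - (45626 + 48005195)^(-0.2)]
P/P0 = 0.066 * [0.1169924 - 0.02908438] = 0.005801929
P = 2914 * 0.005801929 = 16.907 MW

16.907


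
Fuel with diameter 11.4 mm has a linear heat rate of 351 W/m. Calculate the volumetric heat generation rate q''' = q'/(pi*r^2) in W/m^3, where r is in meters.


r = D / 2 / 1000 = 11.4 / 2 / 1000 = 0.0057 m
q''' = q' / (pi * r^2)
q''' = 351 / (pi * 0.0057^2)
q''' = 3.4388e+06 W/m^3

3.4388e+06


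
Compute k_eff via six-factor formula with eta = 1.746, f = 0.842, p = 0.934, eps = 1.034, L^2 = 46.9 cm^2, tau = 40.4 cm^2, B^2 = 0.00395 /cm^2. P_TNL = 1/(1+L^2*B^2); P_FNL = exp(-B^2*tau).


k_inf = eta*f*p*eps = 1.746*0.842*0.934*1.034 = 1.419789
P_TNL = 1/(1 + L^2*B^2) = 1/(1 + 46.9*0.00395) = 0.8437003
P_FNL = exp(-B^2*tau) = exp(-0.00395*40.4) = 0.8525018
k_eff = k_inf * P_TNL * P_FNL = 1.419789 * 0.8437003 * 0.8525018
k_eff = 1.0212

1.0212


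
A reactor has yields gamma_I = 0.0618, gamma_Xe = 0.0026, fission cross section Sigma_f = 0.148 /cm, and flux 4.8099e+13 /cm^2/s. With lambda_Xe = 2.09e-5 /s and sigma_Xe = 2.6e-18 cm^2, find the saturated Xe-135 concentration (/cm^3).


Xe_eq = (gamma_I + gamma_Xe) * Sigma_f * phi / (lambda_Xe + sigma_Xe * phi)
Numerator = (0.0618 + 0.0026) * 0.148 * 4.8099e+13 = 4.584412e+11
Denominator = 2.09e-5 + 2.6e-18 * 4.8099e+13 = 1.459574e-04
Xe_eq = 4.584412e+11 / 1.459574e-04 = 3.1409e+15 /cm^3

3.1409e+15


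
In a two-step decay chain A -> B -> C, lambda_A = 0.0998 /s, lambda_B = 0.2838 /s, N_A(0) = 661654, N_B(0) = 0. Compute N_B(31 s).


N_B(t) = lambda_A * N_A0 / (lambda_B - lambda_A) * [exp(-lambda_A*t) - exp(-lambda_B*t)]
exp(-0.0998*31) = 0.04532938; exp(-0.2838*31) = 1.510651e-04
N_B = 0.0998 * 661654 / (0.2838 - 0.0998) * (0.04532938 - 1.510651e-04)
N_B = 16213

16213


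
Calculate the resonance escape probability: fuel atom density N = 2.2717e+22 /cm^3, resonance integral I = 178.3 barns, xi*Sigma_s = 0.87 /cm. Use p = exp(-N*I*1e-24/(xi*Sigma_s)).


p = exp(-N * I * 1e-24 / (xi*Sigma_s))
p = exp(-2.2717e+22 * 178.3 * 1e-24 / 0.87)
p = 0.0095075

0.0095075


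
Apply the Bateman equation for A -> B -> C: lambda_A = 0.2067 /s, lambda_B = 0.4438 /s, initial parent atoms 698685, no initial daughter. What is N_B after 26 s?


N_B(t) = lambda_A * N_A0 / (lambda_B - lambda_A) * [exp(-lambda_A*t) - exp(-lambda_B*t)]
exp(-0.2067*26) = 0.004634625; exp(-0.4438*26) = 9.744573e-06
N_B = 0.2067 * 698685 / (0.4438 - 0.2067) * (0.004634625 - 9.744573e-06)
N_B = 2817.0

2817.0


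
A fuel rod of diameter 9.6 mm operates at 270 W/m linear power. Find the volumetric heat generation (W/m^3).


r = D / 2 / 1000 = 9.6 / 2 / 1000 = 0.0048 m
q''' = q' / (pi * r^2)
q''' = 270 / (pi * 0.0048^2)
q''' = 3.7302e+06 W/m^3

3.7302e+06


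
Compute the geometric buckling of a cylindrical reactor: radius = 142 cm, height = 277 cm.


B^2 = (2.405/R)^2 + (pi/H)^2
B^2 = (2.405/142)^2 + (pi/277)^2
B^2 = 4.1548e-04 /cm^2

4.1548e-04


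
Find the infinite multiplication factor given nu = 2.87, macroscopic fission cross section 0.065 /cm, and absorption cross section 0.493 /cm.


k_inf = nu * Sigma_f / Sigma_a
k_inf = 2.87 * 0.065 / 0.493
k_inf = 0.37840

0.37840


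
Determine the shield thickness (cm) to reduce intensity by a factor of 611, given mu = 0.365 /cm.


x = ln(factor) / mu
x = ln(611) / 0.365
x = 17.576 cm

17.576


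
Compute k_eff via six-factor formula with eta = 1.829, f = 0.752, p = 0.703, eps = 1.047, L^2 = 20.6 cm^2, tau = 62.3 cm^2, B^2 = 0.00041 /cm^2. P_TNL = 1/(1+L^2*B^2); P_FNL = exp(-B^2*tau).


k_inf = eta*f*p*eps = 1.829*0.752*0.703*1.047 = 1.012357
P_TNL = 1/(1 + L^2*B^2) = 1/(1 + 20.6*0.00041) = 0.9916247
P_FNL = exp(-B^2*tau) = exp(-0.00041*62.3) = 0.9747805
k_eff = k_inf * P_TNL * P_FNL = 1.012357 * 0.9916247 * 0.9747805
k_eff = 0.97856

0.97856


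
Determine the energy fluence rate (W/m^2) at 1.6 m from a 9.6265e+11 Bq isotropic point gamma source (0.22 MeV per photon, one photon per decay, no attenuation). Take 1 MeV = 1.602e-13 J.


psi = A * E * 1.602e-13 / (4*pi*r^2)
psi = 9.6265e+11 * 0.22 * 1.602e-13 / (4*pi*1.6^2)
psi = 0.0010546 W/m^2

0.0010546


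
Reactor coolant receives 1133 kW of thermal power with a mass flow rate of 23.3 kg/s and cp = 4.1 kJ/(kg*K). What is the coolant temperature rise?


dT = Q / (m_dot * cp)
dT = 1133 / (23.3 * 4.1)
dT = 11.860 C

11.860


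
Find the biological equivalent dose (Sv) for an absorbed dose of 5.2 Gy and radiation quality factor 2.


H = D * Q
H = 5.2 * 2
H = 10.400 Sv

10.400


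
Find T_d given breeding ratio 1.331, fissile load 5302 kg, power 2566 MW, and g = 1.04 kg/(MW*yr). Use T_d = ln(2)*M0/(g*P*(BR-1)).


Breeding gain G = BR - 1 = 1.331 - 1 = 0.331
Fissile production rate = g * P * G = 1.04 * 2566 * 0.331 = 883.31984 kg/yr
T_d = ln(2) * M0 / (g * P * G)
T_d = ln(2) * 5302 / 883.31984 = 4.1605 yr

4.1605


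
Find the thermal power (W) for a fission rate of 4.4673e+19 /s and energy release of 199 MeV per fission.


P = fission_rate * E_MeV * 1.602e-13
P = 4.4673e+19 * 199 * 1.602e-13
P = 1.4242e+09 W

1.4242e+09


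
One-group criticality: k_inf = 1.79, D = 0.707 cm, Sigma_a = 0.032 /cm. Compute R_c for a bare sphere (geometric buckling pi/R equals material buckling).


L^2 = D / Sigma_a = 0.707 / 0.032 = 22.09375 cm^2
B_m^2 = (k_inf - 1) / L^2 = (1.79 - 1) / 22.09375 = 0.03575672 /cm^2
For a bare sphere: B_g = pi/R, so R_c = pi / sqrt(B_m^2)
R_c = pi / sqrt(0.03575672) = 16.614 cm

16.614


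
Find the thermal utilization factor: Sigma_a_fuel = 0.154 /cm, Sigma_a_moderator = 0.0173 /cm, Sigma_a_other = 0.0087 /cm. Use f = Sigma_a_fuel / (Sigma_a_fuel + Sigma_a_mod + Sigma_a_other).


f = Sigma_a_fuel / (Sigma_a_fuel + Sigma_a_mod + Sigma_a_other)
f = 0.154 / (0.154 + 0.0173 + 0.0087)
f = 0.85556

0.85556


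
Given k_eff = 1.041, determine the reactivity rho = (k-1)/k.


rho = (k_eff - 1) / k_eff
rho = (1.041 - 1) / 1.041
rho = 0.039385

0.039385


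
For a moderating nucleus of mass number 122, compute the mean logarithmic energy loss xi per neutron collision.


xi = 1 + (A-1)^2/(2A) * ln((A-1)/(A+1))
xi = 1 + (122-1)^2/(2*122) * ln((122-1)/(122 +1))
xi = 0.016304

0.016304


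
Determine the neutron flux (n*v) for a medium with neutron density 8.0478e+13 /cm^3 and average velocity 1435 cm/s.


phi = n * v
phi = 8.0478e+13 * 1435
phi = 1.1549e+17 /cm^2/s

1.1549e+17


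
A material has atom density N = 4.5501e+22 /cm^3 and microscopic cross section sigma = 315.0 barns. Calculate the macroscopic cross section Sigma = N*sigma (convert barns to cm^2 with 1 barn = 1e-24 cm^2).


Sigma = N * sigma_barns * 1e-24
Sigma = 4.5501e+22 * 315.0 * 1e-24
Sigma = 14.333 /cm

14.333


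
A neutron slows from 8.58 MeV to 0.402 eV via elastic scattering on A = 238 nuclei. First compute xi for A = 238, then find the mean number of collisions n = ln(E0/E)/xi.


xi = 1 + (A-1)^2/(2A)*ln((A-1)/(A+1)) = 0.008379872 (for A = 238)
n = ln(E0/E) / xi
n = ln(8.58e6 / 0.402) / 0.008379872
n = ln(2.134328e+07) / 0.008379872 = 2013.9

2013.9


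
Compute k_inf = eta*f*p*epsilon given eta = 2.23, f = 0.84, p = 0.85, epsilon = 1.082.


k_inf = eta * f * p * epsilon
k_inf = 2.23 * 0.84 * 0.85 * 1.082
k_inf = 1.7228

1.7228


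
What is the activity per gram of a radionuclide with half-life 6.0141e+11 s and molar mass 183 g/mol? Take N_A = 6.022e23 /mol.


lambda = ln(2) / t_half = ln(2) / 6.0141e+11 = 1.152537e-12 /s
SA = lambda * N_A / M
SA = 1.152537e-12 * 6.022e23 / 183
SA = 3.7927e+09 Bq/g

3.7927e+09


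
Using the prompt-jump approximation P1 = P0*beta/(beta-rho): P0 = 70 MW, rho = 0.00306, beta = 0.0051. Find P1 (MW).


P1/P0 = beta / (beta - rho)
P1/P0 = 0.0051 / (0.0051 - 0.00306) = 2.500000
P1 = 70 * 2.500000 = 175.00 MW

175.00


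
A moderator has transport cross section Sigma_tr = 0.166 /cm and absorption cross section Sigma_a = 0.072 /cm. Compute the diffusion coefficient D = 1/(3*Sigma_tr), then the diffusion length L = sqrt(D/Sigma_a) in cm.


D = 1 / (3 * Sigma_tr) = 1 / (3 * 0.166) = 2.008032 cm
L = sqrt(D / Sigma_a)
L = sqrt(2.008032 / 0.072)
L = 5.2810 cm

5.2810


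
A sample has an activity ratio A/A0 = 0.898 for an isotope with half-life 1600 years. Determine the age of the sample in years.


lambda = ln(2) / t_half = ln(2) / 1600 = 4.332170e-04 /yr
t = -ln(A/A0) / lambda
t = -ln(0.898) / 4.332170e-04
t = 248.34 yr

248.34


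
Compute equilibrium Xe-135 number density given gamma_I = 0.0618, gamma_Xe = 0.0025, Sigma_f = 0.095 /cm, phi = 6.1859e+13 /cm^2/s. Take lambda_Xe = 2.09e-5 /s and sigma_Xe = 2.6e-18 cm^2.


Xe_eq = (gamma_I + gamma_Xe) * Sigma_f * phi / (lambda_Xe + sigma_Xe * phi)
Numerator = (0.0618 + 0.0025) * 0.095 * 6.1859e+13 = 3.778657e+11
Denominator = 2.09e-5 + 2.6e-18 * 6.1859e+13 = 1.817334e-04
Xe_eq = 3.778657e+11 / 1.817334e-04 = 2.0792e+15 /cm^3

2.0792e+15


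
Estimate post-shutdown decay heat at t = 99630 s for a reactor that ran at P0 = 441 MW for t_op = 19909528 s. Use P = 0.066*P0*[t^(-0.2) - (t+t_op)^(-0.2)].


P/P0 = 0.066 * [t^(-0.2) - (t + t_op)^(-0.2)]
P/P0 = 0.066 * [99630^(-0.2) - (99630 + 19909528)^(-0.2)]
P/P0 = 0.066 * [0.1000742 - 0.03465407] = 0.004317729
P = 441 * 0.004317729 = 1.9041 MW

1.9041


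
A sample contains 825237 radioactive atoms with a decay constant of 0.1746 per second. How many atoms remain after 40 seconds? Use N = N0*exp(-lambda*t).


N = N0 * exp(-lambda * t)
N = 825237 * exp(-0.1746 * 40)
N = 764.66

764.66


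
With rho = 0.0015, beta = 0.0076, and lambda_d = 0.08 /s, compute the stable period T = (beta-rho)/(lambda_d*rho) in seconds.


T = (beta - rho) / (lambda_d * rho)
T = (0.0076 - 0.0015) / (0.08 * 0.0015)
T = 50.833 s

50.833


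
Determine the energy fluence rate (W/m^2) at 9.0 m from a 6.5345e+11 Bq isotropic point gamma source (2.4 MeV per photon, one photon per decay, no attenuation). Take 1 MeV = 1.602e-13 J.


psi = A * E * 1.602e-13 / (4*pi*r^2)
psi = 6.5345e+11 * 2.4 * 1.602e-13 / (4*pi*9.0^2)
psi = 2.4683e-04 W/m^2

2.4683e-04


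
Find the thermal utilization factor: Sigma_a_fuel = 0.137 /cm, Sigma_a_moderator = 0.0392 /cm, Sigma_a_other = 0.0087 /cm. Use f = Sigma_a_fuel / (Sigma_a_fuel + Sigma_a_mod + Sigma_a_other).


f = Sigma_a_fuel / (Sigma_a_fuel + Sigma_a_mod + Sigma_a_other)
f = 0.137 / (0.137 + 0.0392 + 0.0087)
f = 0.74094

0.74094


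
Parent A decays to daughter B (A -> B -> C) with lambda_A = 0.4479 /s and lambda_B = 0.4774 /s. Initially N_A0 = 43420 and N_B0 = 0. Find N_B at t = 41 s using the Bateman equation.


N_B(t) = lambda_A * N_A0 / (lambda_B - lambda_A) * [exp(-lambda_A*t) - exp(-lambda_B*t)]
exp(-0.4479*41) = 1.058424e-08; exp(-0.4774*41) = 3.157769e-09
N_B = 0.4479 * 43420 / (0.4774 - 0.4479) * (1.058424e-08 - 3.157769e-09)
N_B = 0.0048959

0.0048959


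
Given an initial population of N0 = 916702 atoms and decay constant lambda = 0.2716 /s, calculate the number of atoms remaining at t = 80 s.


N = N0 * exp(-lambda * t)
N = 916702 * exp(-0.2716 * 80)
N = 3.3564e-04

3.3564e-04


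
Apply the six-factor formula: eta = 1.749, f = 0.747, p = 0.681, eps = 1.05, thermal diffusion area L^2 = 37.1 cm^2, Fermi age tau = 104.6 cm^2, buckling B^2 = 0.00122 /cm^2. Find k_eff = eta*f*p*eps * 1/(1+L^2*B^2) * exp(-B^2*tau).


k_inf = eta*f*p*eps = 1.749*0.747*0.681*1.05 = 0.9342150
P_TNL = 1/(1 + L^2*B^2) = 1/(1 + 37.1*0.00122) = 0.9566979
P_FNL = exp(-B^2*tau) = exp(-0.00122*104.6) = 0.8801948
k_eff = k_inf * P_TNL * P_FNL = 0.9342150 * 0.9566979 * 0.8801948
k_eff = 0.78668

0.78668


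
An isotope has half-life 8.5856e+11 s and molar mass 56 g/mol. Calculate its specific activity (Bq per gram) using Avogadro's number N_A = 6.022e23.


lambda = ln(2) / t_half = ln(2) / 8.5856e+11 = 8.073369e-13 /s
SA = lambda * N_A / M
SA = 8.073369e-13 * 6.022e23 / 56
SA = 8.6818e+09 Bq/g

8.6818e+09


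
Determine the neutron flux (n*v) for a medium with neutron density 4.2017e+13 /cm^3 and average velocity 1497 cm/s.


phi = n * v
phi = 4.2017e+13 * 1497
phi = 6.2899e+16 /cm^2/s

6.2899e+16


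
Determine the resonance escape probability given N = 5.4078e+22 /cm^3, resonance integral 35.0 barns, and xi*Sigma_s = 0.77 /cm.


p = exp(-N * I * 1e-24 / (xi*Sigma_s))
p = exp(-5.4078e+22 * 35.0 * 1e-24 / 0.77)
p = 0.085598

0.085598


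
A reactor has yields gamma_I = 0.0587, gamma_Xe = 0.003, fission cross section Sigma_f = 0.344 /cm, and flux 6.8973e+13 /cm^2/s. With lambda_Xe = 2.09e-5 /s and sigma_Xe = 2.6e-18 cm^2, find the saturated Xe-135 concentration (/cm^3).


Xe_eq = (gamma_I + gamma_Xe) * Sigma_f * phi / (lambda_Xe + sigma_Xe * phi)
Numerator = (0.0587 + 0.003) * 0.344 * 6.8973e+13 = 1.463938e+12
Denominator = 2.09e-5 + 2.6e-18 * 6.8973e+13 = 2.002298e-04
Xe_eq = 1.463938e+12 / 2.002298e-04 = 7.3113e+15 /cm^3

7.3113e+15


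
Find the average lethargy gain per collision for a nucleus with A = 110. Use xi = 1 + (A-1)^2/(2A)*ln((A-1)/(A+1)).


xi = 1 + (A-1)^2/(2A) * ln((A-1)/(A+1))
xi = 1 + (110-1)^2/(2*110) * ln((110-1)/(110 +1))
xi = 0.018072

0.018072


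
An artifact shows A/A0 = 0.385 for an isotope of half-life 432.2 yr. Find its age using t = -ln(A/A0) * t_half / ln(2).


lambda = ln(2) / t_half = ln(2) / 432.2 = 0.001603765 /yr
t = -ln(A/A0) / lambda
t = -ln(0.385) / 0.001603765
t = 595.17 yr

595.17


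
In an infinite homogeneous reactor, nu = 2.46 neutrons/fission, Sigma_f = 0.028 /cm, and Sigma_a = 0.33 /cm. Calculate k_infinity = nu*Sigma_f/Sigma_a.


k_inf = nu * Sigma_f / Sigma_a
k_inf = 2.46 * 0.028 / 0.33
k_inf = 0.20873

0.20873


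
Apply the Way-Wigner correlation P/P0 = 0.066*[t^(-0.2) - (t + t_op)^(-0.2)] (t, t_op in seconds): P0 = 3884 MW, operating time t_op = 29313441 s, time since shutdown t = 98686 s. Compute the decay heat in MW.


P/P0 = 0.066 * [t^(-0.2) - (t + t_op)^(-0.2)]
P/P0 = 0.066 * [98686^(-0.2) - (98686 + 29313441)^(-0.2)]
P/P0 = 0.066 * [0.1002649 - 0.03208446] = 0.004499909
P = 3884 * 0.004499909 = 17.478 MW

17.478


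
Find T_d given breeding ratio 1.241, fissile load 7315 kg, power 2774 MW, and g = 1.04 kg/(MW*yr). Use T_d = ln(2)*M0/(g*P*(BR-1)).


Breeding gain G = BR - 1 = 1.241 - 1 = 0.241
Fissile production rate = g * P * G = 1.04 * 2774 * 0.241 = 695.27536 kg/yr
T_d = ln(2) * M0 / (g * P * G)
T_d = ln(2) * 7315 / 695.27536 = 7.2926 yr

7.2926


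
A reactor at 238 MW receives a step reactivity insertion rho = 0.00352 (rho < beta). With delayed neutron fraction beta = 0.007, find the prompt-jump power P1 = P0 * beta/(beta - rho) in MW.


P1/P0 = beta / (beta - rho)
P1/P0 = 0.007 / (0.007 - 0.00352) = 2.011494
P1 = 238 * 2.011494 = 478.74 MW

478.74


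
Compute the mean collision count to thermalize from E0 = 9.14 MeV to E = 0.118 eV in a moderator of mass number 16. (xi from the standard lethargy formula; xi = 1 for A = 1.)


xi = 1 + (A-1)^2/(2A)*ln((A-1)/(A+1)) = 0.1199467 (for A = 16)
n = ln(E0/E) / xi
n = ln(9.14e6 / 0.118) / 0.1199467
n = ln(7.745763e+07) / 0.1199467 = 151.44

151.44


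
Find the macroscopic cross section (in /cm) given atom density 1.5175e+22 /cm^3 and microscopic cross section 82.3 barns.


Sigma = N * sigma_barns * 1e-24
Sigma = 1.5175e+22 * 82.3 * 1e-24
Sigma = 1.2489 /cm

1.2489


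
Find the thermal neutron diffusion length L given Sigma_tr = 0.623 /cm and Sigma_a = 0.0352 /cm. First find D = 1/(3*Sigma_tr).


D = 1 / (3 * Sigma_tr) = 1 / (3 * 0.623) = 0.5350455 cm
L = sqrt(D / Sigma_a)
L = sqrt(0.5350455 / 0.0352)
L = 3.8987 cm

3.8987


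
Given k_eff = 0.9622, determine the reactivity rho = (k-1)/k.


rho = (k_eff - 1) / k_eff
rho = (0.9622 - 1) / 0.9622
rho = -0.039285

-0.039285


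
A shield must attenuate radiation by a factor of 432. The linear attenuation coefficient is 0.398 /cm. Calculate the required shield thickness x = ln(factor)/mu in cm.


x = ln(factor) / mu
x = ln(432) / 0.398
x = 15.247 cm

15.247


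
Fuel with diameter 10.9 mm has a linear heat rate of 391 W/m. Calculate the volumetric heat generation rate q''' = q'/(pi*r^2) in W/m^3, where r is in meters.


r = D / 2 / 1000 = 10.9 / 2 / 1000 = 0.00545 m
q''' = q' / (pi * r^2)
q''' = 391 / (pi * 0.00545^2)
q''' = 4.1902e+06 W/m^3

4.1902e+06


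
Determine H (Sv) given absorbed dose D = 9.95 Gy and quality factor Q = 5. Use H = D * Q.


H = D * Q
H = 9.95 * 5
H = 49.750 Sv

49.750


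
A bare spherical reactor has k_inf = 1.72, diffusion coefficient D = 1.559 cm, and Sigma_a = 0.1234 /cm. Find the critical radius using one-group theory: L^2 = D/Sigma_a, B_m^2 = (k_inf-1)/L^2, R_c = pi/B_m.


L^2 = D / Sigma_a = 1.559 / 0.1234 = 12.63371 cm^2
B_m^2 = (k_inf - 1) / L^2 = (1.72 - 1) / 12.63371 = 0.05699039 /cm^2
For a bare sphere: B_g = pi/R, so R_c = pi / sqrt(B_m^2)
R_c = pi / sqrt(0.05699039) = 13.160 cm

13.160


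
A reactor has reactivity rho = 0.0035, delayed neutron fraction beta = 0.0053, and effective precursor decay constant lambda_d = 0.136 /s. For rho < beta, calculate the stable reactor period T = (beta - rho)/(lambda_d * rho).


T = (beta - rho) / (lambda_d * rho)
T = (0.0053 - 0.0035) / (0.136 * 0.0035)
T = 3.7815 s

3.7815


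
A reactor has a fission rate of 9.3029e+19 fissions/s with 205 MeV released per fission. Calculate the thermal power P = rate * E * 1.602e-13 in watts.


P = fission_rate * E_MeV * 1.602e-13
P = 9.3029e+19 * 205 * 1.602e-13
P = 3.0552e+09 W

3.0552e+09


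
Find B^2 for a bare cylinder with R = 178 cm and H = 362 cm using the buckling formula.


B^2 = (2.405/R)^2 + (pi/H)^2
B^2 = (2.405/178)^2 + (pi/362)^2
B^2 = 2.5787e-04 /cm^2

2.5787e-04


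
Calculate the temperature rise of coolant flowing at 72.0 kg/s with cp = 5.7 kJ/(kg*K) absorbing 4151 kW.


dT = Q / (m_dot * cp)
dT = 4151 / (72.0 * 5.7)
dT = 10.115 C

10.115


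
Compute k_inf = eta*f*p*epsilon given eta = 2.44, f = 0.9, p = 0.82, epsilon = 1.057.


k_inf = eta * f * p * epsilon
k_inf = 2.44 * 0.9 * 0.82 * 1.057
k_inf = 1.9034

1.9034


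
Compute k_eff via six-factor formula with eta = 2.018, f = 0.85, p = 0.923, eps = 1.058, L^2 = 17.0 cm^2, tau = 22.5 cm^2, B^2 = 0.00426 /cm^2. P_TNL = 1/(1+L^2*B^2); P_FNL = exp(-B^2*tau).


k_inf = eta*f*p*eps = 2.018*0.85*0.923*1.058 = 1.675049
P_TNL = 1/(1 + L^2*B^2) = 1/(1 + 17.0*0.00426) = 0.9324705
P_FNL = exp(-B^2*tau) = exp(-0.00426*22.5) = 0.9086003
k_eff = k_inf * P_TNL * P_FNL = 1.675049 * 0.9324705 * 0.9086003
k_eff = 1.4192

1.4192


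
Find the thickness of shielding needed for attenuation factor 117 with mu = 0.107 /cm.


x = ln(factor) / mu
x = ln(117) / 0.107
x = 44.506 cm

44.506


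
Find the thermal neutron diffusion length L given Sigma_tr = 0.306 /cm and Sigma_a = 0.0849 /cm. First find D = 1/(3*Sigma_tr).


D = 1 / (3 * Sigma_tr) = 1 / (3 * 0.306) = 1.089325 cm
L = sqrt(D / Sigma_a)
L = sqrt(1.089325 / 0.0849)
L = 3.5820 cm

3.5820


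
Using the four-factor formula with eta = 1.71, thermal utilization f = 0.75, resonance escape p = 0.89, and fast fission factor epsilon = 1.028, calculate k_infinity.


k_inf = eta * f * p * epsilon
k_inf = 1.71 * 0.75 * 0.89 * 1.028
k_inf = 1.1734

1.1734


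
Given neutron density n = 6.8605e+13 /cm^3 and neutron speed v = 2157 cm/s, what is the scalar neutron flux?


phi = n * v
phi = 6.8605e+13 * 2157
phi = 1.4798e+17 /cm^2/s

1.4798e+17


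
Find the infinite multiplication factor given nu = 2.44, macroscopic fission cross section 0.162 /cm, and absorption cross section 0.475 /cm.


k_inf = nu * Sigma_f / Sigma_a
k_inf = 2.44 * 0.162 / 0.475
k_inf = 0.83217

0.83217


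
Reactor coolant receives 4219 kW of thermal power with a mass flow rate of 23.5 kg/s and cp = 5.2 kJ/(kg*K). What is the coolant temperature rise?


dT = Q / (m_dot * cp)
dT = 4219 / (23.5 * 5.2)
dT = 34.525 C

34.525


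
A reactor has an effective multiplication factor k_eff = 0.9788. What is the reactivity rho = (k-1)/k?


rho = (k_eff - 1) / k_eff
rho = (0.9788 - 1) / 0.9788
rho = -0.021659

-0.021659


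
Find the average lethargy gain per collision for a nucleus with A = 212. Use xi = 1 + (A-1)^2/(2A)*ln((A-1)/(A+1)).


xi = 1 + (A-1)^2/(2A) * ln((A-1)/(A+1))
xi = 1 + (212-1)^2/(2*212) * ln((212-1)/(212 +1))
xi = 0.0094044

0.0094044


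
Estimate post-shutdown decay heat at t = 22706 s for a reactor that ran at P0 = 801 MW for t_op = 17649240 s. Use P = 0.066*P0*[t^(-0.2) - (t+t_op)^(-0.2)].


P/P0 = 0.066 * [t^(-0.2) - (t + t_op)^(-0.2)]
P/P0 = 0.066 * [22706^(-0.2) - (22706 + 17649240)^(-0.2)]
P/P0 = 0.066 * [0.1345154 - 0.03552574] = 0.006533318
P = 801 * 0.006533318 = 5.2332 MW

5.2332


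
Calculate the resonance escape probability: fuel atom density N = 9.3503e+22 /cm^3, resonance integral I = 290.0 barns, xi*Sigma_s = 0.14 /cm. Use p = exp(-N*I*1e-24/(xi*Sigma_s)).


p = exp(-N * I * 1e-24 / (xi*Sigma_s))
p = exp(-9.3503e+22 * 290.0 * 1e-24 / 0.14)
p = 7.6518e-85

7.6518e-85


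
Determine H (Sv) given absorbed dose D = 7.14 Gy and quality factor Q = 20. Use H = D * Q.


H = D * Q
H = 7.14 * 20
H = 142.80 Sv

142.80


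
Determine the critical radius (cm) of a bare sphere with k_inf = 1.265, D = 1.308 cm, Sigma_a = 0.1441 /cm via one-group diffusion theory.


L^2 = D / Sigma_a = 1.308 / 0.1441 = 9.077030 cm^2
B_m^2 = (k_inf - 1) / L^2 = (1.265 - 1) / 9.077030 = 0.02919457 /cm^2
For a bare sphere: B_g = pi/R, so R_c = pi / sqrt(B_m^2)
R_c = pi / sqrt(0.02919457) = 18.386 cm

18.386


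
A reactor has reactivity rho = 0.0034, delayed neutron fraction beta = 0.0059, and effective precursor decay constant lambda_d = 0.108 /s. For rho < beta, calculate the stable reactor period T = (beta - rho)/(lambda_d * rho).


T = (beta - rho) / (lambda_d * rho)
T = (0.0059 - 0.0034) / (0.108 * 0.0034)
T = 6.8083 s

6.8083


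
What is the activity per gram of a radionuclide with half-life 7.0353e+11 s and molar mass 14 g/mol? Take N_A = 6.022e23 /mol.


lambda = ln(2) / t_half = ln(2) / 7.0353e+11 = 9.852418e-13 /s
SA = lambda * N_A / M
SA = 9.852418e-13 * 6.022e23 / 14
SA = 4.2379e+10 Bq/g

4.2379e+10


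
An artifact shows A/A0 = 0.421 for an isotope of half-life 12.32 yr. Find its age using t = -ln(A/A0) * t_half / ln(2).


lambda = ln(2) / t_half = ln(2) / 12.32 = 0.05626195 /yr
t = -ln(A/A0) / lambda
t = -ln(0.421) / 0.05626195
t = 15.377 yr

15.377


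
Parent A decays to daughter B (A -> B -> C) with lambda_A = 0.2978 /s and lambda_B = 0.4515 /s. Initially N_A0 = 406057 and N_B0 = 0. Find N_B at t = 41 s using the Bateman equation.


N_B(t) = lambda_A * N_A0 / (lambda_B - lambda_A) * [exp(-lambda_A*t) - exp(-lambda_B*t)]
exp(-0.2978*41) = 4.981398e-06; exp(-0.4515*41) = 9.131827e-09
N_B = 0.2978 * 406057 / (0.4515 - 0.2978) * (4.981398e-06 - 9.131827e-09)
N_B = 3.9119

3.9119


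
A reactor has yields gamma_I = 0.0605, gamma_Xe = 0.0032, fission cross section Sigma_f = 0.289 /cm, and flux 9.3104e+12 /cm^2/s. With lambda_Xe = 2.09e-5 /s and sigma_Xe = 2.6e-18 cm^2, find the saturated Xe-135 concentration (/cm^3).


Xe_eq = (gamma_I + gamma_Xe) * Sigma_f * phi / (lambda_Xe + sigma_Xe * phi)
Numerator = (0.0605 + 0.0032) * 0.289 * 9.3104e+12 = 1.713979e+11
Denominator = 2.09e-5 + 2.6e-18 * 9.3104e+12 = 4.510704e-05
Xe_eq = 1.713979e+11 / 4.510704e-05 = 3.7998e+15 /cm^3

3.7998e+15


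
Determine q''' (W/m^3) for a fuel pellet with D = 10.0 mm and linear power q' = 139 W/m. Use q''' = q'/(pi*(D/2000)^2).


r = D / 2 / 1000 = 10.0 / 2 / 1000 = 0.005 m
q''' = q' / (pi * r^2)
q''' = 139 / (pi * 0.005^2)
q''' = 1.7698e+06 W/m^3

1.7698e+06


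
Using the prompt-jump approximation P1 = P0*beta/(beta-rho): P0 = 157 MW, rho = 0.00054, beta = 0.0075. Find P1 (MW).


P1/P0 = beta / (beta - rho)
P1/P0 = 0.0075 / (0.0075 - 0.00054) = 1.077586
P1 = 157 * 1.077586 = 169.18 MW

169.18


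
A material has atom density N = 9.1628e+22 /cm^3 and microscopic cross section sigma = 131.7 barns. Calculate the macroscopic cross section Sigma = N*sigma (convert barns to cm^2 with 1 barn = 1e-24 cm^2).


Sigma = N * sigma_barns * 1e-24
Sigma = 9.1628e+22 * 131.7 * 1e-24
Sigma = 12.067 /cm

12.067


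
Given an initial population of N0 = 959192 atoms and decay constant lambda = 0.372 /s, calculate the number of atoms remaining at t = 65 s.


N = N0 * exp(-lambda * t)
N = 959192 * exp(-0.372 * 65)
N = 3.0246e-05

3.0246e-05


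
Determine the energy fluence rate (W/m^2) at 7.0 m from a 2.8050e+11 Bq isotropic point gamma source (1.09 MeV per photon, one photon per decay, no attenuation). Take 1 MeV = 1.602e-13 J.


psi = A * E * 1.602e-13 / (4*pi*r^2)
psi = 2.8050e+11 * 1.09 * 1.602e-13 / (4*pi*7.0^2)
psi = 7.9546e-05 W/m^2

7.9546e-05


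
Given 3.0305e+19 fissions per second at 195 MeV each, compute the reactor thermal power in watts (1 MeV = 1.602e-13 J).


P = fission_rate * E_MeV * 1.602e-13
P = 3.0305e+19 * 195 * 1.602e-13
P = 9.4670e+08 W

9.4670e+08


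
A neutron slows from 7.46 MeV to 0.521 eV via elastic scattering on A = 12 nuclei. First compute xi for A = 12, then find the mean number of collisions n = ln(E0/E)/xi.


xi = 1 + (A-1)^2/(2A)*ln((A-1)/(A+1)) = 0.1577690 (for A = 12)
n = ln(E0/E) / xi
n = ln(7.46e6 / 0.521) / 0.1577690
n = ln(1.431862e+07) / 0.1577690 = 104.44

104.44


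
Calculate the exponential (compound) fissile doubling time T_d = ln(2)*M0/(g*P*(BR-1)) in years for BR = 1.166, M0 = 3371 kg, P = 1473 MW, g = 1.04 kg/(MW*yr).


Breeding gain G = BR - 1 = 1.166 - 1 = 0.166
Fissile production rate = g * P * G = 1.04 * 1473 * 0.166 = 254.29872 kg/yr
T_d = ln(2) * M0 / (g * P * G)
T_d = ln(2) * 3371 / 254.29872 = 9.1884 yr

9.1884


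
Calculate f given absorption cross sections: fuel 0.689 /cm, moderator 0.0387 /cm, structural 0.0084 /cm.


f = Sigma_a_fuel / (Sigma_a_fuel + Sigma_a_mod + Sigma_a_other)
f = 0.689 / (0.689 + 0.0387 + 0.0084)
f = 0.93601

0.93601


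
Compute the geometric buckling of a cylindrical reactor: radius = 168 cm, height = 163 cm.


B^2 = (2.405/R)^2 + (pi/H)^2
B^2 = (2.405/168)^2 + (pi/163)^2
B^2 = 5.7640e-04 /cm^2

5.7640e-04


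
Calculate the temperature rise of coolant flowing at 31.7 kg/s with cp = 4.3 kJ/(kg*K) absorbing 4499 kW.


dT = Q / (m_dot * cp)
dT = 4499 / (31.7 * 4.3)
dT = 33.006 C

33.006


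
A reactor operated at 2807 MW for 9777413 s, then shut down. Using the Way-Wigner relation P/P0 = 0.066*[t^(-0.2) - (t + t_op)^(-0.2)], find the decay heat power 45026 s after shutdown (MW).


P/P0 = 0.066 * [t^(-0.2) - (t + t_op)^(-0.2)]
P/P0 = 0.066 * [45026^(-0.2) - (45026 + 9777413)^(-0.2)]
P/P0 = 0.066 * [0.1173025 - 0.03995362] = 0.005105026
P = 2807 * 0.005105026 = 14.330 MW

14.330


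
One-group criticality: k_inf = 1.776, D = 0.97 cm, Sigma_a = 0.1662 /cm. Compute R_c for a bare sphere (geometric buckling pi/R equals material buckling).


L^2 = D / Sigma_a = 0.97 / 0.1662 = 5.836342 cm^2
B_m^2 = (k_inf - 1) / L^2 = (1.776 - 1) / 5.836342 = 0.1329600 /cm^2
For a bare sphere: B_g = pi/R, so R_c = pi / sqrt(B_m^2)
R_c = pi / sqrt(0.1329600) = 8.6157 cm

8.6157


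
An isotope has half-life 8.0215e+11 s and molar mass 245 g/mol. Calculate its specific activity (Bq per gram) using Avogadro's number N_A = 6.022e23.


lambda = ln(2) / t_half = ln(2) / 8.0215e+11 = 8.641117e-13 /s
SA = lambda * N_A / M
SA = 8.641117e-13 * 6.022e23 / 245
SA = 2.1240e+09 Bq/g

2.1240e+09


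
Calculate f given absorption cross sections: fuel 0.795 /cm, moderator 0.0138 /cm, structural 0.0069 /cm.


f = Sigma_a_fuel / (Sigma_a_fuel + Sigma_a_mod + Sigma_a_other)
f = 0.795 / (0.795 + 0.0138 + 0.0069)
f = 0.97462

0.97462


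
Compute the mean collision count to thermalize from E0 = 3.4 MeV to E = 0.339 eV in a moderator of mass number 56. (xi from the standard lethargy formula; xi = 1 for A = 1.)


xi = 1 + (A-1)^2/(2A)*ln((A-1)/(A+1)) = 0.03529286 (for A = 56)
n = ln(E0/E) / xi
n = ln(3.4e6 / 0.339) / 0.03529286
n = ln(1.002950e+07) / 0.03529286 = 456.78

456.78


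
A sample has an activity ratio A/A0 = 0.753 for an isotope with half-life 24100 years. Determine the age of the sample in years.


lambda = ln(2) / t_half = ln(2) / 24100 = 2.876129e-05 /yr
t = -ln(A/A0) / lambda
t = -ln(0.753) / 2.876129e-05
t = 9863.6 yr

9863.6


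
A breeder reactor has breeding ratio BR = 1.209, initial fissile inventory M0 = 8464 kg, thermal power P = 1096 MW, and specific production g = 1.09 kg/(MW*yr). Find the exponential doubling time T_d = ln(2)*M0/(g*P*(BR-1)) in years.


Breeding gain G = BR - 1 = 1.209 - 1 = 0.209
Fissile production rate = g * P * G = 1.09 * 1096 * 0.209 = 249.67976 kg/yr
T_d = ln(2) * M0 / (g * P * G)
T_d = ln(2) * 8464 / 249.67976 = 23.497 yr

23.497


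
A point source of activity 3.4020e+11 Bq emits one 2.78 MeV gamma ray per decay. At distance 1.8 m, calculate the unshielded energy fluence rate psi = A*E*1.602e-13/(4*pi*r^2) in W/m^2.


psi = A * E * 1.602e-13 / (4*pi*r^2)
psi = 3.4020e+11 * 2.78 * 1.602e-13 / (4*pi*1.8^2)
psi = 0.0037212 W/m^2

0.0037212


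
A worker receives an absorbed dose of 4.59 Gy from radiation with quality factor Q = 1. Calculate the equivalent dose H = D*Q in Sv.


H = D * Q
H = 4.59 * 1
H = 4.5900 Sv

4.5900


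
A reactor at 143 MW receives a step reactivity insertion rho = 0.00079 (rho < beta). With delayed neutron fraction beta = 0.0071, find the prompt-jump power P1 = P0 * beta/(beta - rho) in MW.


P1/P0 = beta / (beta - rho)
P1/P0 = 0.0071 / (0.0071 - 0.00079) = 1.125198
P1 = 143 * 1.125198 = 160.90 MW

160.90


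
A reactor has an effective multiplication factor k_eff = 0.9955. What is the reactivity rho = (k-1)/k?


rho = (k_eff - 1) / k_eff
rho = (0.9955 - 1) / 0.9955
rho = -0.0045203

-0.0045203


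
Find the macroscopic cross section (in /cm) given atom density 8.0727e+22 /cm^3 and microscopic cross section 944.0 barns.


Sigma = N * sigma_barns * 1e-24
Sigma = 8.0727e+22 * 944.0 * 1e-24
Sigma = 76.206 /cm

76.206


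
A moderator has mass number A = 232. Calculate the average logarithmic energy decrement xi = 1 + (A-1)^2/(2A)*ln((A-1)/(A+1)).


xi = 1 + (A-1)^2/(2A) * ln((A-1)/(A+1))
xi = 1 + (232-1)^2/(2*232) * ln((232-1)/(232 +1))
xi = 0.0085960

0.0085960


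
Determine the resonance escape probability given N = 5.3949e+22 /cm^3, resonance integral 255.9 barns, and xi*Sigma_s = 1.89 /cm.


p = exp(-N * I * 1e-24 / (xi*Sigma_s))
p = exp(-5.3949e+22 * 255.9 * 1e-24 / 1.89)
p = 6.7249e-04

6.7249e-04


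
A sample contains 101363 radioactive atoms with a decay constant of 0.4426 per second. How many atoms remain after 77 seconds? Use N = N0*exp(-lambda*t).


N = N0 * exp(-lambda * t)
N = 101363 * exp(-0.4426 * 77)
N = 1.6034e-10

1.6034e-10


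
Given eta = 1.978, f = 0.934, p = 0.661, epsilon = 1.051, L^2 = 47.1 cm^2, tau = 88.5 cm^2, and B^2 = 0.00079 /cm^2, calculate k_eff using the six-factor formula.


k_inf = eta*f*p*eps = 1.978*0.934*0.661*1.051 = 1.283445
P_TNL = 1/(1 + L^2*B^2) = 1/(1 + 47.1*0.00079) = 0.9641258
P_FNL = exp(-B^2*tau) = exp(-0.00079*88.5) = 0.9324731
k_eff = k_inf * P_TNL * P_FNL = 1.283445 * 0.9641258 * 0.9324731
k_eff = 1.1538

1.1538


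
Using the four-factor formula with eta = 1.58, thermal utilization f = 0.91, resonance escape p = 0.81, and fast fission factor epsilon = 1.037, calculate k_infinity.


k_inf = eta * f * p * epsilon
k_inf = 1.58 * 0.91 * 0.81 * 1.037
k_inf = 1.2077

1.2077


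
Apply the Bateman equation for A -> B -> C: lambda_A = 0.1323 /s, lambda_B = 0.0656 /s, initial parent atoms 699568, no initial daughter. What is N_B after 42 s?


N_B(t) = lambda_A * N_A0 / (lambda_B - lambda_A) * [exp(-lambda_A*t) - exp(-lambda_B*t)]
exp(-0.1323*42) = 0.003861885; exp(-0.0656*42) = 0.06359630
N_B = 0.1323 * 699568 / (0.0656 - 0.1323) * (0.003861885 - 0.06359630)
N_B = 82887

82887


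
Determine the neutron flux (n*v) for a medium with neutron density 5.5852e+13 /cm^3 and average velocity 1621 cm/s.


phi = n * v
phi = 5.5852e+13 * 1621
phi = 9.0536e+16 /cm^2/s

9.0536e+16


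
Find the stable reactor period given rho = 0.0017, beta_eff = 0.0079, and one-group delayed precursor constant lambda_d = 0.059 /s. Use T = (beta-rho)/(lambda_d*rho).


T = (beta - rho) / (lambda_d * rho)
T = (0.0079 - 0.0017) / (0.059 * 0.0017)
T = 61.815 s

61.815


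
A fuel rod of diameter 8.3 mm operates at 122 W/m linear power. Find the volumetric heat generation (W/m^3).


r = D / 2 / 1000 = 8.3 / 2 / 1000 = 0.00415 m
q''' = q' / (pi * r^2)
q''' = 122 / (pi * 0.00415^2)
q''' = 2.2548e+06 W/m^3

2.2548e+06


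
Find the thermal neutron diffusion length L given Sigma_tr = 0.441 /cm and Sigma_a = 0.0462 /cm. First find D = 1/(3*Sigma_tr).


D = 1 / (3 * Sigma_tr) = 1 / (3 * 0.441) = 0.7558579 cm
L = sqrt(D / Sigma_a)
L = sqrt(0.7558579 / 0.0462)
L = 4.0448 cm

4.0448


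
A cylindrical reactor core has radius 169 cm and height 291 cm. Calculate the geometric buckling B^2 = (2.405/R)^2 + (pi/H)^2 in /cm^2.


B^2 = (2.405/R)^2 + (pi/H)^2
B^2 = (2.405/169)^2 + (pi/291)^2
B^2 = 3.1907e-04 /cm^2

3.1907e-04


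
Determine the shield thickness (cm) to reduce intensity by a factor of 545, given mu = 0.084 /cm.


x = ln(factor) / mu
x = ln(545) / 0.084
x = 75.009 cm

75.009


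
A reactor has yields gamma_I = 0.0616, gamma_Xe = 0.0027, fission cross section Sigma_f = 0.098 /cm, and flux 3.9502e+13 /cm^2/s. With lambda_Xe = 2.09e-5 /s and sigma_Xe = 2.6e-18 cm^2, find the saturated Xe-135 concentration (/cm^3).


Xe_eq = (gamma_I + gamma_Xe) * Sigma_f * phi / (lambda_Xe + sigma_Xe * phi)
Numerator = (0.0616 + 0.0027) * 0.098 * 3.9502e+13 = 2.489179e+11
Denominator = 2.09e-5 + 2.6e-18 * 3.9502e+13 = 1.236052e-04
Xe_eq = 2.489179e+11 / 1.236052e-04 = 2.0138e+15 /cm^3

2.0138e+15
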